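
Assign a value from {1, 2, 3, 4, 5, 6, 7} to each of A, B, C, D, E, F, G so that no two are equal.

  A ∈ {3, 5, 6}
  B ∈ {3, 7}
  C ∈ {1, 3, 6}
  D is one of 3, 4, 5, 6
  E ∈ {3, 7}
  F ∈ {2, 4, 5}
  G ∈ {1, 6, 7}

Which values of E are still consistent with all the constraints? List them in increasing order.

The 7 variables draw from only 7 values {1, 2, 3, 4, 5, 6, 7}, so each is used; only F can be 2, hence F = 2.
The 6 still-open variables draw from only 6 values {1, 3, 4, 5, 6, 7}, so each is used; only D can be 4, hence D = 4.
The 5 still-open variables draw from only 5 values {1, 3, 5, 6, 7}, so each is used; only A can be 5, hence A = 5.
The 2 variables B and E are confined to {3, 7}, which locks those values in; drop them from C, G.
No further eliminations apply; E can still be any of 3, 7.

3, 7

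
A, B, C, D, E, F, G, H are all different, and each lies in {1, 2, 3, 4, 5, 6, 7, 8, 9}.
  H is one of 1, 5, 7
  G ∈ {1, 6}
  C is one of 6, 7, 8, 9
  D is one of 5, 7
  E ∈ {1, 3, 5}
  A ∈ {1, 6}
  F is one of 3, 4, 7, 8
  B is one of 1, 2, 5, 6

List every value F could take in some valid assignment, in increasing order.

The 2 variables A and G are confined to {1, 6}, which locks those values in; drop them from B, C, E, H.
D and H between them cover only {5, 7} — a naked pair. Remove those values from B, C, E, F.
B's domain is down to {2}, so B = 2.
E must be 3 (only option left). Remove 3 from F.
No further eliminations apply; F can still be any of 4, 8.

4, 8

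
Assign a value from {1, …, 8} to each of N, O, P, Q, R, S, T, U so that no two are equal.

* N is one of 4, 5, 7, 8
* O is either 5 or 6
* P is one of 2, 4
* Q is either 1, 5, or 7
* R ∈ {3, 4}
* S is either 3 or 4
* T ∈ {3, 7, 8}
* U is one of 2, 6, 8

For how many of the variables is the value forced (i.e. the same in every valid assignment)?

2

Among the 8 variables, 1 fits only Q (and all 8 values in {1, 2, 3, 4, 5, 6, 7, 8} must be used), so Q = 1.
The 2 variables R and S are confined to {3, 4}, which locks those values in; drop them from N, P, T.
P has just one choice, so P = 2. Eliminate 2 elsewhere: U.
Determined: P=2, Q=1. The other variables each still have more than one consistent value. That makes 2.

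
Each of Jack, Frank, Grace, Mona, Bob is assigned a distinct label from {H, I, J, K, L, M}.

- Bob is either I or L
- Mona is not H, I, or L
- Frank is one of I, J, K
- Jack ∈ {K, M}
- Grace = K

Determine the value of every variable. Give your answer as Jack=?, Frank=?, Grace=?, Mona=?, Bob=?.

Jack=M, Frank=I, Grace=K, Mona=J, Bob=L

Grace's domain is down to {K}, so Grace = K. So Jack, Frank, Mona can't be K.
Jack has just one choice, so Jack = M. So Mona can't be M.
Mona's domain is down to {J}, so Mona = J. Remove J from Frank.
Frank must be I (only option left). So Bob can't be I.
That leaves Bob = L.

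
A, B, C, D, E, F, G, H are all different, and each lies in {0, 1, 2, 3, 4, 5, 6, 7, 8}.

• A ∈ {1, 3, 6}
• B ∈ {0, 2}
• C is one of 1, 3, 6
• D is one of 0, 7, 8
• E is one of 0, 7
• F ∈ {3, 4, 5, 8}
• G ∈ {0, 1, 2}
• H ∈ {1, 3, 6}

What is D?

8

A, C, H share exactly the 3 values {1, 3, 6}; by pigeonhole those values go to them, so strike 1, 3, 6 from F, G.
B and G between them cover only {0, 2} — a naked pair. Remove those values from D, E.
E must be 7 (only option left). Strike 7 from D.
So D = 8.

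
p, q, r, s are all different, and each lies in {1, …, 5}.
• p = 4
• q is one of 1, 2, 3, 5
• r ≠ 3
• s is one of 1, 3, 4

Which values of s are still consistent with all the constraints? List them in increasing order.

1, 3

p must be 4 (only option left). Remove 4 from r, s.
No further eliminations apply; s can still be any of 1, 3.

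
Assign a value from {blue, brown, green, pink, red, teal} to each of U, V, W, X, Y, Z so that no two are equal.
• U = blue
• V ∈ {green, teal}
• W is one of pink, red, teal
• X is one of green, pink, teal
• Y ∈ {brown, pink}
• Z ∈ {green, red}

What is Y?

brown

U's domain is down to {blue}, so U = blue.
Among the 5 still-open variables, brown fits only Y (and all 5 values in {brown, green, pink, red, teal} must be used), so Y = brown.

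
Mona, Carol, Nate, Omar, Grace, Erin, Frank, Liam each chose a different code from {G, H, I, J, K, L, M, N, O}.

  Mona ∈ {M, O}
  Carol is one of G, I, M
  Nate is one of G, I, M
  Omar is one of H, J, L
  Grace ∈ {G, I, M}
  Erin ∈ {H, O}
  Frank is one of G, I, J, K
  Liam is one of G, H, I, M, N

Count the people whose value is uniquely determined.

The 3 variables Carol, Nate, Grace are confined to {G, I, M}, which locks those values in; drop them from Mona, Frank, Liam.
That leaves Mona = O. Eliminate O elsewhere: Erin.
Erin's domain is down to {H}, so Erin = H. Eliminate H elsewhere: Omar, Liam.
Liam's domain is down to {N}, so Liam = N.
Determined: Mona=O, Erin=H, Liam=N. The other people each still have more than one consistent value. That makes 3.

3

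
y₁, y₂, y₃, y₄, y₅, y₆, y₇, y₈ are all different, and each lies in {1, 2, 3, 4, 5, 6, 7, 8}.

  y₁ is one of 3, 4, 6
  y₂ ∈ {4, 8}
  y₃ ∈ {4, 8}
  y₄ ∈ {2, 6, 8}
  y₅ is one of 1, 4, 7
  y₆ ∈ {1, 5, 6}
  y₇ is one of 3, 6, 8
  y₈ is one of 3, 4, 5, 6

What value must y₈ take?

5

Among the 8 variables, 2 fits only y₄ (and all 8 values in {1, 2, 3, 4, 5, 6, 7, 8} must be used), so y₄ = 2.
The 7 still-open variables together cover exactly {1, 3, 4, 5, 6, 7, 8} — 7 values for 7 variables — and 7 appears only in y₅'s list, so y₅ = 7.
Among the 6 still-open variables, 1 fits only y₆ (and all 6 values in {1, 3, 4, 5, 6, 8} must be used), so y₆ = 1.
The 5 still-open variables draw from only 5 values {3, 4, 5, 6, 8}, so each is used; only y₈ can be 5, hence y₈ = 5.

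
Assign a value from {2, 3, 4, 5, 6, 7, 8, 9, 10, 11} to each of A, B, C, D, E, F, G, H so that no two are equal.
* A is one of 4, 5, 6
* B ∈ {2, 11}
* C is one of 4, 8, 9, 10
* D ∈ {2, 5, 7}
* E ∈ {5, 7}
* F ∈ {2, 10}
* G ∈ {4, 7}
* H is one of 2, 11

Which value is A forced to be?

B and H share exactly the 2 values {2, 11}; by pigeonhole those values go to them, so strike 2, 11 from D, F.
F has just one choice, so F = 10. Strike 10 from C.
D and E between them cover only {5, 7} — a naked pair. Remove those values from A, G.
G's domain is down to {4}, so G = 4. So A, C can't be 4.
So A = 6.

6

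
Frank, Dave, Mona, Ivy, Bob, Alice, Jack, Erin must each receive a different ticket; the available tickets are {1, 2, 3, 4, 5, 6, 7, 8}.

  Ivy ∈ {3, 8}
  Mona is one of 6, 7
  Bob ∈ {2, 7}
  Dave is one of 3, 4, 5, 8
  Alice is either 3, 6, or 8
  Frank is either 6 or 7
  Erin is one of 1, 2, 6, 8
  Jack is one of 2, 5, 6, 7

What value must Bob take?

Among the 8 variables, 1 fits only Erin (and all 8 values in {1, 2, 3, 4, 5, 6, 7, 8} must be used), so Erin = 1.
The 7 still-open variables draw from only 7 values {2, 3, 4, 5, 6, 7, 8}, so each is used; only Dave can be 4, hence Dave = 4.
The 6 still-open variables draw from only 6 values {2, 3, 5, 6, 7, 8}, so each is used; only Jack can be 5, hence Jack = 5.
Among the 5 still-open variables, 2 fits only Bob (and all 5 values in {2, 3, 6, 7, 8} must be used), so Bob = 2.

2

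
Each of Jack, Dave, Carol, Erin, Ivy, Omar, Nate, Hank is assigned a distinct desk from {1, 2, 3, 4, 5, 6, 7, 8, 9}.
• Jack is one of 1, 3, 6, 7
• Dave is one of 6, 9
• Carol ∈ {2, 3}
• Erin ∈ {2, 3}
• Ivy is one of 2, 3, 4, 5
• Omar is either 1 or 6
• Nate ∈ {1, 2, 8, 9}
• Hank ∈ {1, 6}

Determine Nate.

8

The 2 variables Carol and Erin are confined to {2, 3}, which locks those values in; drop them from Jack, Ivy, Nate.
The 2 variables Omar and Hank are confined to {1, 6}, which locks those values in; drop them from Jack, Dave, Nate.
Jack must be 7 (only option left).
Dave's domain is down to {9}, so Dave = 9. So Nate can't be 9.
So Nate = 8.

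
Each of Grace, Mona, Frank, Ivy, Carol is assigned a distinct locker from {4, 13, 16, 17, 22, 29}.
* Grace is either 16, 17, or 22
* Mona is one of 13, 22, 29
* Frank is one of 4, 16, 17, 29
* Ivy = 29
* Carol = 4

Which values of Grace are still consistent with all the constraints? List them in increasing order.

Ivy's domain is down to {29}, so Ivy = 29. Strike 29 from Mona, Frank.
Carol must be 4 (only option left). So Frank can't be 4.
No further eliminations apply; Grace can still be any of 16, 17, 22.

16, 17, 22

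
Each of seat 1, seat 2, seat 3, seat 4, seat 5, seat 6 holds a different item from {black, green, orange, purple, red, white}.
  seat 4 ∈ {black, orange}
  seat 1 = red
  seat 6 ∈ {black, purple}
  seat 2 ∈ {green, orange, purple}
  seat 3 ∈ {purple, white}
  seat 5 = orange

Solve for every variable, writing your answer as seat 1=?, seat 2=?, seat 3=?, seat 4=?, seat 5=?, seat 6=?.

seat 1 has just one choice, so seat 1 = red.
seat 5 must be orange (only option left). Strike orange from seat 2, seat 4.
seat 4's domain is down to {black}, so seat 4 = black. Strike black from seat 6.
seat 6 must be purple (only option left). Eliminate purple elsewhere: seat 2, seat 3.
seat 2's domain is down to {green}, so seat 2 = green.
seat 3 must be white (only option left).

seat 1=red, seat 2=green, seat 3=white, seat 4=black, seat 5=orange, seat 6=purple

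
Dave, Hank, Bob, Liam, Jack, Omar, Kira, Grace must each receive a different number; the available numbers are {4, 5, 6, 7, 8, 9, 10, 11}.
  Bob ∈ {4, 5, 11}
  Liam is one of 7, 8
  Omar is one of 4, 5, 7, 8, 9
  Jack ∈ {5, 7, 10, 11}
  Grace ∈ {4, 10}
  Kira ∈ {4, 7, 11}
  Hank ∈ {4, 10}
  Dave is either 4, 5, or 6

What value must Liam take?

8

Among the 8 variables, 6 fits only Dave (and all 8 values in {4, 5, 6, 7, 8, 9, 10, 11} must be used), so Dave = 6.
The 7 still-open variables draw from only 7 values {4, 5, 7, 8, 9, 10, 11}, so each is used; only Omar can be 9, hence Omar = 9.
The 6 still-open variables together cover exactly {4, 5, 7, 8, 10, 11} — 6 values for 6 variables — and 8 appears only in Liam's list, so Liam = 8.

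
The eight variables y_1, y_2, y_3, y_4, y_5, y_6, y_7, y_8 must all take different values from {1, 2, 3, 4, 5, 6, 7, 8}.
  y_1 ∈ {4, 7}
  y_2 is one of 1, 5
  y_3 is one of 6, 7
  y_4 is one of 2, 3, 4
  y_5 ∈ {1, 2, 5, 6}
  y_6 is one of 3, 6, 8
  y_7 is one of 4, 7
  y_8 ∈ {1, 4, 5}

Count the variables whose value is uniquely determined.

The 8 variables draw from only 8 values {1, 2, 3, 4, 5, 6, 7, 8}, so each is used; only y_6 can be 8, hence y_6 = 8.
The 7 still-open variables together cover exactly {1, 2, 3, 4, 5, 6, 7} — 7 values for 7 variables — and 3 appears only in y_4's list, so y_4 = 3.
The 6 still-open variables together cover exactly {1, 2, 4, 5, 6, 7} — 6 values for 6 variables — and 2 appears only in y_5's list, so y_5 = 2.
The 5 still-open variables draw from only 5 values {1, 4, 5, 6, 7}, so each is used; only y_3 can be 6, hence y_3 = 6.
y_1 and y_7 share exactly the 2 values {4, 7}; by pigeonhole those values go to them, so strike 4, 7 from y_8.
Determined: y_3=6, y_4=3, y_5=2, y_6=8. The other variables each still have more than one consistent value. That makes 4.

4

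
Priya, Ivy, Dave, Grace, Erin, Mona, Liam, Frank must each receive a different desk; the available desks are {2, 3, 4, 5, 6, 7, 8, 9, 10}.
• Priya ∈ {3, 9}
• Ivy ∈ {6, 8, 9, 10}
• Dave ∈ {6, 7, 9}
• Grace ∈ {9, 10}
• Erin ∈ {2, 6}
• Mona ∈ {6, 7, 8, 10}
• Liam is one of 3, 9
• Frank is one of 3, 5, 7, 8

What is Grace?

The 8 variables together cover exactly {2, 3, 5, 6, 7, 8, 9, 10} — 8 values for 8 variables — and 2 appears only in Erin's list, so Erin = 2.
Among the 7 still-open variables, 5 fits only Frank (and all 7 values in {3, 5, 6, 7, 8, 9, 10} must be used), so Frank = 5.
The 2 variables Priya and Liam are confined to {3, 9}, which locks those values in; drop them from Ivy, Dave, Grace.
So Grace = 10.

10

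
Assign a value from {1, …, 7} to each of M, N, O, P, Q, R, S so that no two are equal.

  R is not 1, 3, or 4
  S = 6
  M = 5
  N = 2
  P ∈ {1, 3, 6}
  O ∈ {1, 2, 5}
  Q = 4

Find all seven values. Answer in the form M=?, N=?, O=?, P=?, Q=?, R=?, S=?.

M=5, N=2, O=1, P=3, Q=4, R=7, S=6

M's domain is down to {5}, so M = 5. So O, R can't be 5.
That leaves N = 2. Strike 2 from O, R.
O must be 1 (only option left). Eliminate 1 elsewhere: P.
Q's domain is down to {4}, so Q = 4.
S must be 6 (only option left). Eliminate 6 elsewhere: P, R.
That leaves P = 3.
R must be 7 (only option left).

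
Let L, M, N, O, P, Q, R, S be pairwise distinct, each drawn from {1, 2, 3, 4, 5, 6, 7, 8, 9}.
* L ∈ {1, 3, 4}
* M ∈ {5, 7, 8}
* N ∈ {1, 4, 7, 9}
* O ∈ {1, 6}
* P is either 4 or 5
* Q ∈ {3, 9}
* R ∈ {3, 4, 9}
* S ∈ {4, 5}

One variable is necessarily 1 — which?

L

The 8 variables together cover exactly {1, 3, 4, 5, 6, 7, 8, 9} — 8 values for 8 variables — and 6 appears only in O's list, so O = 6.
The 7 still-open variables draw from only 7 values {1, 3, 4, 5, 7, 8, 9}, so each is used; only M can be 8, hence M = 8.
The 6 still-open variables draw from only 6 values {1, 3, 4, 5, 7, 9}, so each is used; only N can be 7, hence N = 7.
The 5 still-open variables together cover exactly {1, 3, 4, 5, 9} — 5 values for 5 variables — and 1 appears only in L's list, so L = 1.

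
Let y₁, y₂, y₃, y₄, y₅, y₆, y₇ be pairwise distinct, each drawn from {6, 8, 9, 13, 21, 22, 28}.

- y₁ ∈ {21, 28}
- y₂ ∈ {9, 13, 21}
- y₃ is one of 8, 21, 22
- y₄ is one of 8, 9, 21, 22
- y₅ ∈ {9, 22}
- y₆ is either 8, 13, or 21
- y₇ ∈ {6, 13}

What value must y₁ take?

28

The 7 variables draw from only 7 values {6, 8, 9, 13, 21, 22, 28}, so each is used; only y₇ can be 6, hence y₇ = 6.
Among the 6 still-open variables, 28 fits only y₁ (and all 6 values in {8, 9, 13, 21, 22, 28} must be used), so y₁ = 28.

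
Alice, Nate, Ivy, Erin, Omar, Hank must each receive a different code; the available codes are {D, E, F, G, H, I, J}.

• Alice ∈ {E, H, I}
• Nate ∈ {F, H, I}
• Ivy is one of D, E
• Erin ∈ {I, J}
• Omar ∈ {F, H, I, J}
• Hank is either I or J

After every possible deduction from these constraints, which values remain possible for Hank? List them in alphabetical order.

I, J

The 6 variables draw from only 6 values {D, E, F, H, I, J}, so each is used; only Ivy can be D, hence Ivy = D.
The 5 still-open variables together cover exactly {E, F, H, I, J} — 5 values for 5 variables — and E appears only in Alice's list, so Alice = E.
Erin and Hank between them cover only {I, J} — a naked pair. Remove those values from Nate, Omar.
No further eliminations apply; Hank can still be any of I, J.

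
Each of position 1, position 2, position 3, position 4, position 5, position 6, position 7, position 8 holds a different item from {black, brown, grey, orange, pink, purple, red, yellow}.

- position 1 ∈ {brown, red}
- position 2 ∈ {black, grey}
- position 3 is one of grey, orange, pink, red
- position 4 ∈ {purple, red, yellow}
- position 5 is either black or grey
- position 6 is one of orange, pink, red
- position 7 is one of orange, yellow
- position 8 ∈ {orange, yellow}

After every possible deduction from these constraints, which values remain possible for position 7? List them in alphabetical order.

orange, yellow

Among the 8 variables, brown fits only position 1 (and all 8 values in {black, brown, grey, orange, pink, purple, red, yellow} must be used), so position 1 = brown.
The 7 still-open variables together cover exactly {black, grey, orange, pink, purple, red, yellow} — 7 values for 7 variables — and purple appears only in position 4's list, so position 4 = purple.
The 2 variables position 2 and position 5 are confined to {black, grey}, which locks those values in; drop them from position 3.
The 2 variables position 7 and position 8 are confined to {orange, yellow}, which locks those values in; drop them from position 3, position 6.
No further eliminations apply; position 7 can still be any of orange, yellow.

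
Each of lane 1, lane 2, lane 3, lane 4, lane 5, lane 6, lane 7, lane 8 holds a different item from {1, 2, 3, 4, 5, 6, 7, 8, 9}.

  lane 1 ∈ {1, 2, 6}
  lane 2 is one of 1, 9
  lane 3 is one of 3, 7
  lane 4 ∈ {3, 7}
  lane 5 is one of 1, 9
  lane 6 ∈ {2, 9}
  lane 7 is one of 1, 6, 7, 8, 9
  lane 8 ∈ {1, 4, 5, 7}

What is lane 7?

8

lane 2 and lane 5 between them cover only {1, 9} — a naked pair. Remove those values from lane 1, lane 6, lane 7, lane 8.
lane 6's domain is down to {2}, so lane 6 = 2. Remove 2 from lane 1.
lane 1 must be 6 (only option left). Remove 6 from lane 7.
lane 3 and lane 4 between them cover only {3, 7} — a naked pair. Remove those values from lane 7, lane 8.
So lane 7 = 8.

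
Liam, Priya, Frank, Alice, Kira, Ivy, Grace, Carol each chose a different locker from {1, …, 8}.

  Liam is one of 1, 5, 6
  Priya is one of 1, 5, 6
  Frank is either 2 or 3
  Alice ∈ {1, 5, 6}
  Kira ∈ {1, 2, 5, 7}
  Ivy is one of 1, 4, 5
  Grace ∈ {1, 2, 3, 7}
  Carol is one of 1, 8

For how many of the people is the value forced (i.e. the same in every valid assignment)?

The 8 variables together cover exactly {1, 2, 3, 4, 5, 6, 7, 8} — 8 values for 8 variables — and 4 appears only in Ivy's list, so Ivy = 4.
Among the 7 still-open variables, 8 fits only Carol (and all 7 values in {1, 2, 3, 5, 6, 7, 8} must be used), so Carol = 8.
The 3 variables Liam, Priya, Alice are confined to {1, 5, 6}, which locks those values in; drop them from Kira, Grace.
Determined: Ivy=4, Carol=8. The other people each still have more than one consistent value. That makes 2.

2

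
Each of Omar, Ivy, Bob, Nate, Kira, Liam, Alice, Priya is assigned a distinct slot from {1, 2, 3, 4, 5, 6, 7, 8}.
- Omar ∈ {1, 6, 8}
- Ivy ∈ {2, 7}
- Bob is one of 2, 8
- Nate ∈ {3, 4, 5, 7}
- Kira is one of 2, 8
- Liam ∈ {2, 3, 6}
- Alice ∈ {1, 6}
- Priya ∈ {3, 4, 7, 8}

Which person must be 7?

The 8 variables draw from only 8 values {1, 2, 3, 4, 5, 6, 7, 8}, so each is used; only Nate can be 5, hence Nate = 5.
Among the 7 still-open variables, 4 fits only Priya (and all 7 values in {1, 2, 3, 4, 6, 7, 8} must be used), so Priya = 4.
Among the 6 still-open variables, 3 fits only Liam (and all 6 values in {1, 2, 3, 6, 7, 8} must be used), so Liam = 3.
The 5 still-open variables together cover exactly {1, 2, 6, 7, 8} — 5 values for 5 variables — and 7 appears only in Ivy's list, so Ivy = 7.

Ivy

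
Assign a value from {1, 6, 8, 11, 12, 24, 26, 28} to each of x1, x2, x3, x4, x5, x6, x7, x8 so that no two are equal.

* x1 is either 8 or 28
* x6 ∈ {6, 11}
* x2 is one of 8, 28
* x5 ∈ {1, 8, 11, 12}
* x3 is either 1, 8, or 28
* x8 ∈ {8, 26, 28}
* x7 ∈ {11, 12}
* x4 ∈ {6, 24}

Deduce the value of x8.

26

The 8 variables draw from only 8 values {1, 6, 8, 11, 12, 24, 26, 28}, so each is used; only x4 can be 24, hence x4 = 24.
The 7 still-open variables draw from only 7 values {1, 6, 8, 11, 12, 26, 28}, so each is used; only x6 can be 6, hence x6 = 6.
The 6 still-open variables together cover exactly {1, 8, 11, 12, 26, 28} — 6 values for 6 variables — and 26 appears only in x8's list, so x8 = 26.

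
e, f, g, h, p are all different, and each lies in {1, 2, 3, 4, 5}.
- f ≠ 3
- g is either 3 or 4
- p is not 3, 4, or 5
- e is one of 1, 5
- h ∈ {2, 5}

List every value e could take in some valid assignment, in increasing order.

Among the 5 variables, 3 fits only g (and all 5 values in {1, 2, 3, 4, 5} must be used), so g = 3.
The 4 still-open variables draw from only 4 values {1, 2, 4, 5}, so each is used; only f can be 4, hence f = 4.
No further eliminations apply; e can still be any of 1, 5.

1, 5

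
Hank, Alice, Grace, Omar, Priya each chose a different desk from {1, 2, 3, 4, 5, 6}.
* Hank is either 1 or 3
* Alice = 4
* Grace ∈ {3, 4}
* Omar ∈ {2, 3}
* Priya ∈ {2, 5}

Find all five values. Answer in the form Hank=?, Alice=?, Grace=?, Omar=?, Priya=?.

Hank=1, Alice=4, Grace=3, Omar=2, Priya=5

Alice has just one choice, so Alice = 4. So Grace can't be 4.
That leaves Grace = 3. So Hank, Omar can't be 3.
That leaves Omar = 2. Eliminate 2 elsewhere: Priya.
Priya's domain is down to {5}, so Priya = 5.
That leaves Hank = 1.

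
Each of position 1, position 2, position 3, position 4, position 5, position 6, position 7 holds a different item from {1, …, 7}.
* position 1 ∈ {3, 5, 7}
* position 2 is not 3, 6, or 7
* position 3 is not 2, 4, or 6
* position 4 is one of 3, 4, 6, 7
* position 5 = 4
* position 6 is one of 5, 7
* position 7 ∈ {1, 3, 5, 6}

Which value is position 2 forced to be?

2

position 5's domain is down to {4}, so position 5 = 4. So position 2, position 4 can't be 4.
Among the 6 still-open variables, 2 fits only position 2 (and all 6 values in {1, 2, 3, 5, 6, 7} must be used), so position 2 = 2.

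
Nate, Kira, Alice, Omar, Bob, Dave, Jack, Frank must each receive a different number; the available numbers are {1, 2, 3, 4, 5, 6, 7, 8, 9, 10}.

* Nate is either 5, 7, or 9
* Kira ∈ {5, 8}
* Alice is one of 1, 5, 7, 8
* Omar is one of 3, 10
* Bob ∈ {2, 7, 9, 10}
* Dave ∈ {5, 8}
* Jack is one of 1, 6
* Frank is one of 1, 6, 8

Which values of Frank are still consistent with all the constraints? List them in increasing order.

1, 6

The 2 variables Kira and Dave are confined to {5, 8}, which locks those values in; drop them from Nate, Alice, Frank.
The 2 variables Jack and Frank are confined to {1, 6}, which locks those values in; drop them from Alice.
Alice has just one choice, so Alice = 7. Strike 7 from Nate, Bob.
Nate has just one choice, so Nate = 9. Strike 9 from Bob.
No further eliminations apply; Frank can still be any of 1, 6.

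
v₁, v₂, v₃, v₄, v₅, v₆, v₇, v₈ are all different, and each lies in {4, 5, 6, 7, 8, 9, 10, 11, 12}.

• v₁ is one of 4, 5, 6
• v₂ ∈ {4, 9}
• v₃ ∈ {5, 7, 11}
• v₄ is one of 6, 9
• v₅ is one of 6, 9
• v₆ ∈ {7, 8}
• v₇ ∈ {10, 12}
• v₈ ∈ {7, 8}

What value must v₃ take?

11

v₄ and v₅ between them cover only {6, 9} — a naked pair. Remove those values from v₁, v₂.
v₂ has just one choice, so v₂ = 4. Strike 4 from v₁.
v₁ must be 5 (only option left). So v₃ can't be 5.
v₆ and v₈ between them cover only {7, 8} — a naked pair. Remove those values from v₃.
So v₃ = 11.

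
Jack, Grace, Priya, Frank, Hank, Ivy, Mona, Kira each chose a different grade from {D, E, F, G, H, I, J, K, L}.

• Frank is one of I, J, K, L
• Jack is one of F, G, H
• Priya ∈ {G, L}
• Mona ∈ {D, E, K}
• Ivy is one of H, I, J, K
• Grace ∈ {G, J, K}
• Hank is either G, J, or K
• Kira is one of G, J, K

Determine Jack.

Grace, Hank, Kira between them cover only {G, J, K} — a naked triple. Remove those values from Jack, Priya, Frank, Ivy, Mona.
Priya's domain is down to {L}, so Priya = L. So Frank can't be L.
Frank has just one choice, so Frank = I. Remove I from Ivy.
That leaves Ivy = H. Eliminate H elsewhere: Jack.
So Jack = F.

F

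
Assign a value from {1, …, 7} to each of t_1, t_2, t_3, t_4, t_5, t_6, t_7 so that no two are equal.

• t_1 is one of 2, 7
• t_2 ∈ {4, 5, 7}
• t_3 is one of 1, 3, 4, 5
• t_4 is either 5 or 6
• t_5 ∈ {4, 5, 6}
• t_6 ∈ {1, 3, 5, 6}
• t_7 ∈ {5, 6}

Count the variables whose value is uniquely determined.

The 7 variables together cover exactly {1, 2, 3, 4, 5, 6, 7} — 7 values for 7 variables — and 2 appears only in t_1's list, so t_1 = 2.
The 6 still-open variables together cover exactly {1, 3, 4, 5, 6, 7} — 6 values for 6 variables — and 7 appears only in t_2's list, so t_2 = 7.
t_4 and t_7 between them cover only {5, 6} — a naked pair. Remove those values from t_3, t_5, t_6.
t_5's domain is down to {4}, so t_5 = 4. So t_3 can't be 4.
Determined: t_1=2, t_2=7, t_5=4. The other variables each still have more than one consistent value. That makes 3.

3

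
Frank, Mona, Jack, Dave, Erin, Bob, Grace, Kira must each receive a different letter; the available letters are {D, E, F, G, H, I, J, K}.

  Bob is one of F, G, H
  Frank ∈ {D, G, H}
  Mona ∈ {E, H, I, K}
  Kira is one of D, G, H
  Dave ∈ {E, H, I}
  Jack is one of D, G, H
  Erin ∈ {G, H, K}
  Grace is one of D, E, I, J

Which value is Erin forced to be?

K

Among the 8 variables, F fits only Bob (and all 8 values in {D, E, F, G, H, I, J, K} must be used), so Bob = F.
Among the 7 still-open variables, J fits only Grace (and all 7 values in {D, E, G, H, I, J, K} must be used), so Grace = J.
The 3 variables Frank, Jack, Kira are confined to {D, G, H}, which locks those values in; drop them from Mona, Dave, Erin.
So Erin = K.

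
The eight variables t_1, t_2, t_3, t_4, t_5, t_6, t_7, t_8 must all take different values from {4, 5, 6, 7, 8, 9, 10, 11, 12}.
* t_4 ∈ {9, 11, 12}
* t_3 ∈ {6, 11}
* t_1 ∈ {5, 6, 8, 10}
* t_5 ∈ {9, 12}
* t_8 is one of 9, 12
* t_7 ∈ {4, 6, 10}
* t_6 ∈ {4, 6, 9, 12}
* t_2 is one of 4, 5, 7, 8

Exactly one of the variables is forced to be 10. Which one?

t_5 and t_8 between them cover only {9, 12} — a naked pair. Remove those values from t_4, t_6.
t_4's domain is down to {11}, so t_4 = 11. Strike 11 from t_3.
t_3 has just one choice, so t_3 = 6. Eliminate 6 elsewhere: t_1, t_6, t_7.
t_6 must be 4 (only option left). Remove 4 from t_2, t_7.
So 10 goes to t_7.

t_7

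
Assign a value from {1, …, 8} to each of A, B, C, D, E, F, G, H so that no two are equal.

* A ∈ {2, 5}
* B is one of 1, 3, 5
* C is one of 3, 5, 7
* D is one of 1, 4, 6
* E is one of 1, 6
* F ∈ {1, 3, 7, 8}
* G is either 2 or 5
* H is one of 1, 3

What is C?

The 8 variables draw from only 8 values {1, 2, 3, 4, 5, 6, 7, 8}, so each is used; only D can be 4, hence D = 4.
Among the 7 still-open variables, 6 fits only E (and all 7 values in {1, 2, 3, 5, 6, 7, 8} must be used), so E = 6.
The 6 still-open variables draw from only 6 values {1, 2, 3, 5, 7, 8}, so each is used; only F can be 8, hence F = 8.
The 5 still-open variables together cover exactly {1, 2, 3, 5, 7} — 5 values for 5 variables — and 7 appears only in C's list, so C = 7.

7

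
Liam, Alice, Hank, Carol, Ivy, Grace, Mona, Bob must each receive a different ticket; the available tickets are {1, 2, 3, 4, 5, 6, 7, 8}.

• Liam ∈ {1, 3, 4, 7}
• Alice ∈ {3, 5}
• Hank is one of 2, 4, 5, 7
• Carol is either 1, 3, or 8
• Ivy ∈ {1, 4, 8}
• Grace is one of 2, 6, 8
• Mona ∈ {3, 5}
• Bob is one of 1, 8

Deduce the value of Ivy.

The 8 variables together cover exactly {1, 2, 3, 4, 5, 6, 7, 8} — 8 values for 8 variables — and 6 appears only in Grace's list, so Grace = 6.
Among the 7 still-open variables, 2 fits only Hank (and all 7 values in {1, 2, 3, 4, 5, 7, 8} must be used), so Hank = 2.
Among the 6 still-open variables, 7 fits only Liam (and all 6 values in {1, 3, 4, 5, 7, 8} must be used), so Liam = 7.
Among the 5 still-open variables, 4 fits only Ivy (and all 5 values in {1, 3, 4, 5, 8} must be used), so Ivy = 4.

4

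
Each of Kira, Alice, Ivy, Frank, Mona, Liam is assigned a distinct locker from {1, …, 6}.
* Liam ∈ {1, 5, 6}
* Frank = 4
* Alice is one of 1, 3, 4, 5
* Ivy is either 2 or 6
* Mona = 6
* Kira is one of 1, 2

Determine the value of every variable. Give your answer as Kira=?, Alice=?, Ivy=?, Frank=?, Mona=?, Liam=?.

Kira=1, Alice=3, Ivy=2, Frank=4, Mona=6, Liam=5

Frank must be 4 (only option left). Remove 4 from Alice.
Mona has just one choice, so Mona = 6. Remove 6 from Ivy, Liam.
That leaves Ivy = 2. Eliminate 2 elsewhere: Kira.
Kira must be 1 (only option left). Eliminate 1 elsewhere: Alice, Liam.
Liam has just one choice, so Liam = 5. Remove 5 from Alice.
Alice's domain is down to {3}, so Alice = 3.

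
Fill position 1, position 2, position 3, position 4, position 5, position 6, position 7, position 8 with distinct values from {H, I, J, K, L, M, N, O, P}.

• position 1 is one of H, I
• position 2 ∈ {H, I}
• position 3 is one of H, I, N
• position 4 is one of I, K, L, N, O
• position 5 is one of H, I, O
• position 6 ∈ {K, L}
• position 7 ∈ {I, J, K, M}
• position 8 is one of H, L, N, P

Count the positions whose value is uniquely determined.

3

The 2 variables position 1 and position 2 are confined to {H, I}, which locks those values in; drop them from position 3, position 4, position 5, position 7, position 8.
position 3 has just one choice, so position 3 = N. Remove N from position 4, position 8.
That leaves position 5 = O. So position 4 can't be O.
The 2 variables position 4 and position 6 are confined to {K, L}, which locks those values in; drop them from position 7, position 8.
position 8's domain is down to {P}, so position 8 = P.
Determined: position 3=N, position 5=O, position 8=P. The other positions each still have more than one consistent value. That makes 3.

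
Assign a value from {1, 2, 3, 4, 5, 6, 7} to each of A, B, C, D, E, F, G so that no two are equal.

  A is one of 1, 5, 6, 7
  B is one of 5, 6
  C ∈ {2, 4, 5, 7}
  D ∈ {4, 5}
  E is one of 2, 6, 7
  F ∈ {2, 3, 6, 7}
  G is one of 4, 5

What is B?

6

The 7 variables draw from only 7 values {1, 2, 3, 4, 5, 6, 7}, so each is used; only A can be 1, hence A = 1.
The 6 still-open variables together cover exactly {2, 3, 4, 5, 6, 7} — 6 values for 6 variables — and 3 appears only in F's list, so F = 3.
The 2 variables D and G are confined to {4, 5}, which locks those values in; drop them from B, C.
So B = 6.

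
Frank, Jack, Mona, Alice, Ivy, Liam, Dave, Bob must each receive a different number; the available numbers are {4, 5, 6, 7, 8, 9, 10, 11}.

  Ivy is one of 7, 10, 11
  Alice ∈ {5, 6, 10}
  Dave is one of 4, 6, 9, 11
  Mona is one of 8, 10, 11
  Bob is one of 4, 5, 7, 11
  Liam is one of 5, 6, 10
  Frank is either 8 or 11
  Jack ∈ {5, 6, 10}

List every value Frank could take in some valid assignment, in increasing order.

The 8 variables draw from only 8 values {4, 5, 6, 7, 8, 9, 10, 11}, so each is used; only Dave can be 9, hence Dave = 9.
The 7 still-open variables draw from only 7 values {4, 5, 6, 7, 8, 10, 11}, so each is used; only Bob can be 4, hence Bob = 4.
The 6 still-open variables together cover exactly {5, 6, 7, 8, 10, 11} — 6 values for 6 variables — and 7 appears only in Ivy's list, so Ivy = 7.
Jack, Alice, Liam share exactly the 3 values {5, 6, 10}; by pigeonhole those values go to them, so strike 5, 6, 10 from Mona.
No further eliminations apply; Frank can still be any of 8, 11.

8, 11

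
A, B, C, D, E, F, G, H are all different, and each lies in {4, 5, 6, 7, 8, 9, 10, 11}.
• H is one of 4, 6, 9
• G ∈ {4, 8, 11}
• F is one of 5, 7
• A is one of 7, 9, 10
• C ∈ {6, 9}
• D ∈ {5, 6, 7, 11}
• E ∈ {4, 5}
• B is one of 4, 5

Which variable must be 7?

F

Among the 8 variables, 8 fits only G (and all 8 values in {4, 5, 6, 7, 8, 9, 10, 11} must be used), so G = 8.
The 7 still-open variables draw from only 7 values {4, 5, 6, 7, 9, 10, 11}, so each is used; only A can be 10, hence A = 10.
Among the 6 still-open variables, 11 fits only D (and all 6 values in {4, 5, 6, 7, 9, 11} must be used), so D = 11.
The 5 still-open variables together cover exactly {4, 5, 6, 7, 9} — 5 values for 5 variables — and 7 appears only in F's list, so F = 7.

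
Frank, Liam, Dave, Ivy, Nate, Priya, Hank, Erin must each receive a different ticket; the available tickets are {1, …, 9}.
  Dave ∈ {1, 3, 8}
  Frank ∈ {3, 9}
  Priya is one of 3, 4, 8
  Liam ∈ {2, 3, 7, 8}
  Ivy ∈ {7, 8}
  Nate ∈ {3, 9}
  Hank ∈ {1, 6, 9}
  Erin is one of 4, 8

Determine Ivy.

7

Among the 8 variables, 2 fits only Liam (and all 8 values in {1, 2, 3, 4, 6, 7, 8, 9} must be used), so Liam = 2.
The 7 still-open variables draw from only 7 values {1, 3, 4, 6, 7, 8, 9}, so each is used; only Hank can be 6, hence Hank = 6.
The 6 still-open variables together cover exactly {1, 3, 4, 7, 8, 9} — 6 values for 6 variables — and 1 appears only in Dave's list, so Dave = 1.
The 5 still-open variables together cover exactly {3, 4, 7, 8, 9} — 5 values for 5 variables — and 7 appears only in Ivy's list, so Ivy = 7.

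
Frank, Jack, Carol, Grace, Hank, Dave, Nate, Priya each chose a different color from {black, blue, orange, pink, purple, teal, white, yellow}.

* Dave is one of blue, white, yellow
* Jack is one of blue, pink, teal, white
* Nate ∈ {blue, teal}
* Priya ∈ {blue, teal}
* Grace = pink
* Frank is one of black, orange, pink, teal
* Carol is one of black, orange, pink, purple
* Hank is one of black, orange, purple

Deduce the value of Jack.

Grace must be pink (only option left). So Frank, Jack, Carol can't be pink.
The 7 still-open variables together cover exactly {black, blue, orange, purple, teal, white, yellow} — 7 values for 7 variables — and yellow appears only in Dave's list, so Dave = yellow.
The 6 still-open variables together cover exactly {black, blue, orange, purple, teal, white} — 6 values for 6 variables — and white appears only in Jack's list, so Jack = white.

white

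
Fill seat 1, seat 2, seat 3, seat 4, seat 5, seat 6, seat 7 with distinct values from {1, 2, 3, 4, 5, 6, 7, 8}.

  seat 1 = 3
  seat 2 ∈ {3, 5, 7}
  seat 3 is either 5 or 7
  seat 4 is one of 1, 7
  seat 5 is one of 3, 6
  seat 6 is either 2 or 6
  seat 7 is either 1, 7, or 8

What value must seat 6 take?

seat 1 must be 3 (only option left). Remove 3 from seat 2, seat 5.
seat 5's domain is down to {6}, so seat 5 = 6. So seat 6 can't be 6.
So seat 6 = 2.

2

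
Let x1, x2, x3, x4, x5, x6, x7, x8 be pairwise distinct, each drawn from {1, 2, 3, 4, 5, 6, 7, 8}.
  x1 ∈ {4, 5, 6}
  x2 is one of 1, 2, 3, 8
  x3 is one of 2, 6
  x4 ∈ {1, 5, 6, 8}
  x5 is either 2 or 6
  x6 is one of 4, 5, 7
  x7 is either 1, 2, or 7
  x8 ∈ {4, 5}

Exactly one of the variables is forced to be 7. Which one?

x6

The 8 variables draw from only 8 values {1, 2, 3, 4, 5, 6, 7, 8}, so each is used; only x2 can be 3, hence x2 = 3.
The 7 still-open variables draw from only 7 values {1, 2, 4, 5, 6, 7, 8}, so each is used; only x4 can be 8, hence x4 = 8.
The 6 still-open variables together cover exactly {1, 2, 4, 5, 6, 7} — 6 values for 6 variables — and 1 appears only in x7's list, so x7 = 1.
The 5 still-open variables draw from only 5 values {2, 4, 5, 6, 7}, so each is used; only x6 can be 7, hence x6 = 7.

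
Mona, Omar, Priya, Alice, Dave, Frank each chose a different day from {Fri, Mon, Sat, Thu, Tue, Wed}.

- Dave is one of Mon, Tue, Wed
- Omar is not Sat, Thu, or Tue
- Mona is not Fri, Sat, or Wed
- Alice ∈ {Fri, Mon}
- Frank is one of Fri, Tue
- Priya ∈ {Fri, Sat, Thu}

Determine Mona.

Among the 6 variables, Sat fits only Priya (and all 6 values in {Fri, Mon, Sat, Thu, Tue, Wed} must be used), so Priya = Sat.
The 5 still-open variables together cover exactly {Fri, Mon, Thu, Tue, Wed} — 5 values for 5 variables — and Thu appears only in Mona's list, so Mona = Thu.

Thu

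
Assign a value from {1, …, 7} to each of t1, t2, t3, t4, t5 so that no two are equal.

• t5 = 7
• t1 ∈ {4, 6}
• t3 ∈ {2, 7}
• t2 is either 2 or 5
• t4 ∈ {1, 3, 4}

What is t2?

5

t5 has just one choice, so t5 = 7. Eliminate 7 elsewhere: t3.
t3 must be 2 (only option left). So t2 can't be 2.
So t2 = 5.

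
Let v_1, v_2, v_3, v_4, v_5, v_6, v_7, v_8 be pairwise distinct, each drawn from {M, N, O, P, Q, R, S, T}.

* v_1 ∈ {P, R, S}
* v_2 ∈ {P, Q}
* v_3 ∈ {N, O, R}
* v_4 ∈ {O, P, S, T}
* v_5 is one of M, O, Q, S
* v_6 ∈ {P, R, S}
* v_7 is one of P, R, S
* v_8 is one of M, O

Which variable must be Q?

v_2

The 8 variables draw from only 8 values {M, N, O, P, Q, R, S, T}, so each is used; only v_3 can be N, hence v_3 = N.
The 7 still-open variables draw from only 7 values {M, O, P, Q, R, S, T}, so each is used; only v_4 can be T, hence v_4 = T.
The 3 variables v_1, v_6, v_7 are confined to {P, R, S}, which locks those values in; drop them from v_2, v_5.
So Q goes to v_2.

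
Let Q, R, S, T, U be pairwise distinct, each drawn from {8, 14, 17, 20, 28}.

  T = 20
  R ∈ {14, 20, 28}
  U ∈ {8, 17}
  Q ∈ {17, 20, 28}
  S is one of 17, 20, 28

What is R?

14

T has just one choice, so T = 20. Remove 20 from Q, R, S.
Among the 4 still-open variables, 8 fits only U (and all 4 values in {8, 14, 17, 28} must be used), so U = 8.
The 3 still-open variables together cover exactly {14, 17, 28} — 3 values for 3 variables — and 14 appears only in R's list, so R = 14.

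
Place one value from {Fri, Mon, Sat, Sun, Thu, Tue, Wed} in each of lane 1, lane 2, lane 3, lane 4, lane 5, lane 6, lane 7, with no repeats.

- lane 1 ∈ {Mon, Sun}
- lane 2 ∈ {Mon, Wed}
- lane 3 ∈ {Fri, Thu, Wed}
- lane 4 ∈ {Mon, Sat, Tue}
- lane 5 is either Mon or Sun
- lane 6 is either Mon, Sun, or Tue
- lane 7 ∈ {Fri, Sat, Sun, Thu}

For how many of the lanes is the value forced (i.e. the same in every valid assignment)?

3

The 2 variables lane 1 and lane 5 are confined to {Mon, Sun}, which locks those values in; drop them from lane 2, lane 4, lane 6, lane 7.
lane 2's domain is down to {Wed}, so lane 2 = Wed. Remove Wed from lane 3.
lane 6 must be Tue (only option left). Remove Tue from lane 4.
lane 4's domain is down to {Sat}, so lane 4 = Sat. Eliminate Sat elsewhere: lane 7.
Determined: lane 2=Wed, lane 4=Sat, lane 6=Tue. The other lanes each still have more than one consistent value. That makes 3.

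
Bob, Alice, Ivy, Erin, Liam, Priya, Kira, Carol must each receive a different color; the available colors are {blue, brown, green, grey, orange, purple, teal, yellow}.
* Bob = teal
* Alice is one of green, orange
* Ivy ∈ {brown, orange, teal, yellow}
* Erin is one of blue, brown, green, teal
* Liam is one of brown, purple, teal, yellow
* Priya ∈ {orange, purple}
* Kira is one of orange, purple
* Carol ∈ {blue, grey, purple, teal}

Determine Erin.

Bob has just one choice, so Bob = teal. Eliminate teal elsewhere: Ivy, Erin, Liam, Carol.
Among the 7 still-open variables, grey fits only Carol (and all 7 values in {blue, brown, green, grey, orange, purple, yellow} must be used), so Carol = grey.
The 6 still-open variables draw from only 6 values {blue, brown, green, orange, purple, yellow}, so each is used; only Erin can be blue, hence Erin = blue.

blue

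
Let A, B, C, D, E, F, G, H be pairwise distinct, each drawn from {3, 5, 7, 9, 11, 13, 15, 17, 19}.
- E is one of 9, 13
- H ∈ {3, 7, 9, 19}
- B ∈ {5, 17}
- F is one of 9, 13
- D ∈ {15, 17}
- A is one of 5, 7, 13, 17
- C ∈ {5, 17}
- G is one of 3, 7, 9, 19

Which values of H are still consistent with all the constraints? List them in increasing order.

3, 19

The 8 variables draw from only 8 values {3, 5, 7, 9, 13, 15, 17, 19}, so each is used; only D can be 15, hence D = 15.
The 2 variables B and C are confined to {5, 17}, which locks those values in; drop them from A.
E and F between them cover only {9, 13} — a naked pair. Remove those values from A, G, H.
A must be 7 (only option left). Strike 7 from G, H.
No further eliminations apply; H can still be any of 3, 19.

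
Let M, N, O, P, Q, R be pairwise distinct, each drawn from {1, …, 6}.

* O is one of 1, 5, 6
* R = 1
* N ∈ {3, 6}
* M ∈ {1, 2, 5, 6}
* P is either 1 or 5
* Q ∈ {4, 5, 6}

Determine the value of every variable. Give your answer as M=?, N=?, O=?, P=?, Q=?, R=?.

M=2, N=3, O=6, P=5, Q=4, R=1

R has just one choice, so R = 1. Eliminate 1 elsewhere: M, O, P.
P's domain is down to {5}, so P = 5. Strike 5 from M, O, Q.
O's domain is down to {6}, so O = 6. So M, N, Q can't be 6.
Q must be 4 (only option left).
M's domain is down to {2}, so M = 2.
N has just one choice, so N = 3.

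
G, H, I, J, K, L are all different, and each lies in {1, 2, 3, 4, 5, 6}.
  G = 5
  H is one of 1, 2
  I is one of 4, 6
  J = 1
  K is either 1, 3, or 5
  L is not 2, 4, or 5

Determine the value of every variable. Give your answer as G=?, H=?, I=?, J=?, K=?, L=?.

G's domain is down to {5}, so G = 5. Eliminate 5 elsewhere: K.
J has just one choice, so J = 1. Strike 1 from H, K, L.
K has just one choice, so K = 3. Eliminate 3 elsewhere: L.
L has just one choice, so L = 6. So I can't be 6.
H must be 2 (only option left).
I has just one choice, so I = 4.

G=5, H=2, I=4, J=1, K=3, L=6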